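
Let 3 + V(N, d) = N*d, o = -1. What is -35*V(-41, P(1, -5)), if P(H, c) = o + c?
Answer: -8505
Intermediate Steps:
P(H, c) = -1 + c
V(N, d) = -3 + N*d
-35*V(-41, P(1, -5)) = -35*(-3 - 41*(-1 - 5)) = -35*(-3 - 41*(-6)) = -35*(-3 + 246) = -35*243 = -8505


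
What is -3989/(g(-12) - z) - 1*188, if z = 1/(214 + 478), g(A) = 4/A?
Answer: 8150504/695 ≈ 11727.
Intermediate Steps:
z = 1/692 ≈ 0.0014451
-3989/(g(-12) - z) - 1*188 = -3989/(4/(-12) - 1*1/692) - 1*188 = -3989/(4*(-1/12) - 1/692) - 188 = -3989/(-⅓ - 1/692) - 188 = -3989/(-695/2076) - 188 = -3989*(-2076/695) - 188 = 8281164/695 - 188 = 8150504/695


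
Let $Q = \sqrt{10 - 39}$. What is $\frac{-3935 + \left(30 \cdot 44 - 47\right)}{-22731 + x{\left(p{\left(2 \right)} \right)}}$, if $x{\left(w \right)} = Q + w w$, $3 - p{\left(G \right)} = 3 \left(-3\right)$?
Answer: $\frac{30063297}{255086299} + \frac{1331 i \sqrt{29}}{255086299} \approx 0.11786 + 2.8099 \cdot 10^{-5} i$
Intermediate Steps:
$p{\left(G \right)} = 12$ ($p{\left(G \right)} = 3 - 3 \left(-3\right) = 3 - -9 = 3 + 9 = 12$)
$Q = i \sqrt{29}$ ($Q = \sqrt{10 - 39} = \sqrt{-29} = i \sqrt{29} \approx 5.3852 i$)
$x{\left(w \right)} = w^{2} + i \sqrt{29}$ ($x{\left(w \right)} = i \sqrt{29} + w w = i \sqrt{29} + w^{2} = w^{2} + i \sqrt{29}$)
$\frac{-3935 + \left(30 \cdot 44 - 47\right)}{-22731 + x{\left(p{\left(2 \right)} \right)}} = \frac{-3935 + \left(30 \cdot 44 - 47\right)}{-22731 + \left(12^{2} + i \sqrt{29}\right)} = \frac{-3935 + \left(1320 - 47\right)}{-22731 + \left(144 + i \sqrt{29}\right)} = \frac{-3935 + 1273}{-22587 + i \sqrt{29}} = - \frac{2662}{-22587 + i \sqrt{29}}$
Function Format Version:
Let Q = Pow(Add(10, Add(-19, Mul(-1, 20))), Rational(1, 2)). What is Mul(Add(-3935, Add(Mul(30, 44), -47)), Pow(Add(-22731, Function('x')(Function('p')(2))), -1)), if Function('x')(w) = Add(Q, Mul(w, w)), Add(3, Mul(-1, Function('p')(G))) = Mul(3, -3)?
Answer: Add(Rational(30063297, 255086299), Mul(Rational(1331, 255086299), I, Pow(29, Rational(1, 2)))) ≈ Add(0.11786, Mul(2.8099e-5, I))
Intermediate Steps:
Function('p')(G) = 12 (Function('p')(G) = Add(3, Mul(-1, Mul(3, -3))) = Add(3, Mul(-1, -9)) = Add(3, 9) = 12)
Q = Mul(I, Pow(29, Rational(1, 2))) (Q = Pow(Add(10, Add(-19, -20)), Rational(1, 2)) = Pow(Add(10, -39), Rational(1, 2)) = Pow(-29, Rational(1, 2)) = Mul(I, Pow(29, Rational(1, 2))) ≈ Mul(5.3852, I))
Function('x')(w) = Add(Pow(w, 2), Mul(I, Pow(29, Rational(1, 2)))) (Function('x')(w) = Add(Mul(I, Pow(29, Rational(1, 2))), Mul(w, w)) = Add(Mul(I, Pow(29, Rational(1, 2))), Pow(w, 2)) = Add(Pow(w, 2), Mul(I, Pow(29, Rational(1, 2)))))
Mul(Add(-3935, Add(Mul(30, 44), -47)), Pow(Add(-22731, Function('x')(Function('p')(2))), -1)) = Mul(Add(-3935, Add(Mul(30, 44), -47)), Pow(Add(-22731, Add(Pow(12, 2), Mul(I, Pow(29, Rational(1, 2))))), -1)) = Mul(Add(-3935, Add(1320, -47)), Pow(Add(-22731, Add(144, Mul(I, Pow(29, Rational(1, 2))))), -1)) = Mul(Add(-3935, 1273), Pow(Add(-22587, Mul(I, Pow(29, Rational(1, 2)))), -1)) = Mul(-2662, Pow(Add(-22587, Mul(I, Pow(29, Rational(1, 2)))), -1))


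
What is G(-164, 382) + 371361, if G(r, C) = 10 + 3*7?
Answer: 371392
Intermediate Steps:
G(r, C) = 31 (G(r, C) = 10 + 21 = 31)
G(-164, 382) + 371361 = 31 + 371361 = 371392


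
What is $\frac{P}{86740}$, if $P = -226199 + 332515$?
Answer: $\frac{26579}{21685} \approx 1.2257$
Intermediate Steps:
$P = 106316$
$\frac{P}{86740} = \frac{106316}{86740} = 106316 \cdot \frac{1}{86740} = \frac{26579}{21685}$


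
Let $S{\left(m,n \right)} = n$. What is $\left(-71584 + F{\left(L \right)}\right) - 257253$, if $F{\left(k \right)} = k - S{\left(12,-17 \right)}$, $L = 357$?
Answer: $-328463$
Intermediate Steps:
$F{\left(k \right)} = 17 + k$ ($F{\left(k \right)} = k - -17 = k + 17 = 17 + k$)
$\left(-71584 + F{\left(L \right)}\right) - 257253 = \left(-71584 + \left(17 + 357\right)\right) - 257253 = \left(-71584 + 374\right) - 257253 = -71210 - 257253 = -328463$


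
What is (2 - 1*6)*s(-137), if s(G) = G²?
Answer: -75076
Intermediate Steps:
(2 - 1*6)*s(-137) = (2 - 1*6)*(-137)² = (2 - 6)*18769 = -4*18769 = -75076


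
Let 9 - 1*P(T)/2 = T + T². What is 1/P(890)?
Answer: -1/1585962 ≈ -6.3053e-7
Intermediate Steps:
P(T) = 18 - 2*T - 2*T² (P(T) = 18 - 2*(T + T²) = 18 + (-2*T - 2*T²) = 18 - 2*T - 2*T²)
1/P(890) = 1/(18 - 2*890 - 2*890²) = 1/(18 - 1780 - 2*792100) = 1/(18 - 1780 - 1584200) = 1/(-1585962) = -1/1585962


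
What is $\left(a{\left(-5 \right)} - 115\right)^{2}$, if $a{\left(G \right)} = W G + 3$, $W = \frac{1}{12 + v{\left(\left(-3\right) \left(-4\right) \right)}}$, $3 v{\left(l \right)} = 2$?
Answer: $\frac{18241441}{1444} \approx 12633.0$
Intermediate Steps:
$v{\left(l \right)} = \frac{2}{3}$ ($v{\left(l \right)} = \frac{1}{3} \cdot 2 = \frac{2}{3}$)
$W = \frac{3}{38}$ ($W = \frac{1}{12 + \frac{2}{3}} = \frac{1}{\frac{38}{3}} = \frac{3}{38} \approx 0.078947$)
$a{\left(G \right)} = 3 + \frac{3 G}{38}$ ($a{\left(G \right)} = \frac{3 G}{38} + 3 = 3 + \frac{3 G}{38}$)
$\left(a{\left(-5 \right)} - 115\right)^{2} = \left(\left(3 + \frac{3}{38} \left(-5\right)\right) - 115\right)^{2} = \left(\left(3 - \frac{15}{38}\right) - 115\right)^{2} = \left(\frac{99}{38} - 115\right)^{2} = \left(- \frac{4271}{38}\right)^{2} = \frac{18241441}{1444}$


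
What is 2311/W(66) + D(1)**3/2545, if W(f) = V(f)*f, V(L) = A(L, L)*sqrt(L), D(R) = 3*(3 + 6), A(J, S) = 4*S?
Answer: 19683/2545 + 2311*sqrt(66)/1149984 ≈ 7.7503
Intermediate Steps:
D(R) = 27 (D(R) = 3*9 = 27)
V(L) = 4*L**(3/2) (V(L) = (4*L)*sqrt(L) = 4*L**(3/2))
W(f) = 4*f**(5/2) (W(f) = (4*f**(3/2))*f = 4*f**(5/2))
2311/W(66) + D(1)**3/2545 = 2311/((4*66**(5/2))) + 27**3/2545 = 2311/((4*(4356*sqrt(66)))) + 19683*(1/2545) = 2311/((17424*sqrt(66))) + 19683/2545 = 2311*(sqrt(66)/1149984) + 19683/2545 = 2311*sqrt(66)/1149984 + 19683/2545 = 19683/2545 + 2311*sqrt(66)/1149984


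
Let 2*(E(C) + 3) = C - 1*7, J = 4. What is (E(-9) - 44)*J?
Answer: -220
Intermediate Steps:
E(C) = -13/2 + C/2 (E(C) = -3 + (C - 1*7)/2 = -3 + (C - 7)/2 = -3 + (-7 + C)/2 = -3 + (-7/2 + C/2) = -13/2 + C/2)
(E(-9) - 44)*J = ((-13/2 + (½)*(-9)) - 44)*4 = ((-13/2 - 9/2) - 44)*4 = (-11 - 44)*4 = -55*4 = -220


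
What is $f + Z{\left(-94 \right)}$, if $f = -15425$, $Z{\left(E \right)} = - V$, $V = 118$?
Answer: $-15543$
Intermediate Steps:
$Z{\left(E \right)} = -118$ ($Z{\left(E \right)} = \left(-1\right) 118 = -118$)
$f + Z{\left(-94 \right)} = -15425 - 118 = -15543$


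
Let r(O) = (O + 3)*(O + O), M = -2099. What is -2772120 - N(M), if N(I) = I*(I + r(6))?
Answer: -6951229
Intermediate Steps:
r(O) = 2*O*(3 + O) (r(O) = (3 + O)*(2*O) = 2*O*(3 + O))
N(I) = I*(108 + I) (N(I) = I*(I + 2*6*(3 + 6)) = I*(I + 2*6*9) = I*(I + 108) = I*(108 + I))
-2772120 - N(M) = -2772120 - (-2099)*(108 - 2099) = -2772120 - (-2099)*(-1991) = -2772120 - 1*4179109 = -2772120 - 4179109 = -6951229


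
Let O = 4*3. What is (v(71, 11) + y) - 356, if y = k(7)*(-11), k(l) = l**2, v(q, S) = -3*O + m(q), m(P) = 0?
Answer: -931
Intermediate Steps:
O = 12
v(q, S) = -36 (v(q, S) = -3*12 + 0 = -36 + 0 = -36)
y = -539 (y = 7**2*(-11) = 49*(-11) = -539)
(v(71, 11) + y) - 356 = (-36 - 539) - 356 = -575 - 356 = -931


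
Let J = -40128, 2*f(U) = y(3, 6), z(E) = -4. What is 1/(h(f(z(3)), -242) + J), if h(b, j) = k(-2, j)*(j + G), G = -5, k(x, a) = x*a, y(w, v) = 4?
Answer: -1/159676 ≈ -6.2627e-6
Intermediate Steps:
k(x, a) = a*x
f(U) = 2 (f(U) = (½)*4 = 2)
h(b, j) = -2*j*(-5 + j) (h(b, j) = (j*(-2))*(j - 5) = (-2*j)*(-5 + j) = -2*j*(-5 + j))
1/(h(f(z(3)), -242) + J) = 1/(2*(-242)*(5 - 1*(-242)) - 40128) = 1/(2*(-242)*(5 + 242) - 40128) = 1/(2*(-242)*247 - 40128) = 1/(-119548 - 40128) = 1/(-159676) = -1/159676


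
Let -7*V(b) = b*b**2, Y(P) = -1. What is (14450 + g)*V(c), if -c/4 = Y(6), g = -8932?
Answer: -353152/7 ≈ -50450.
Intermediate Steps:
c = 4 (c = -4*(-1) = 4)
V(b) = -b**3/7 (V(b) = -b*b**2/7 = -b**3/7)
(14450 + g)*V(c) = (14450 - 8932)*(-1/7*4**3) = 5518*(-1/7*64) = 5518*(-64/7) = -353152/7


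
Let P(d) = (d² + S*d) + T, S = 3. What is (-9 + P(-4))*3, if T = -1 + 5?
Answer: -3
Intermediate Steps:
T = 4
P(d) = 4 + d² + 3*d (P(d) = (d² + 3*d) + 4 = 4 + d² + 3*d)
(-9 + P(-4))*3 = (-9 + (4 + (-4)² + 3*(-4)))*3 = (-9 + (4 + 16 - 12))*3 = (-9 + 8)*3 = -1*3 = -3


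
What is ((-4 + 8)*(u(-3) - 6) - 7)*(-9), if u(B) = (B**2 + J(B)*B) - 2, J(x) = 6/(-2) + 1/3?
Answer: -261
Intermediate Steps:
J(x) = -8/3 (J(x) = 6*(-1/2) + 1*(1/3) = -3 + 1/3 = -8/3)
u(B) = -2 + B**2 - 8*B/3 (u(B) = (B**2 - 8*B/3) - 2 = -2 + B**2 - 8*B/3)
((-4 + 8)*(u(-3) - 6) - 7)*(-9) = ((-4 + 8)*((-2 + (-3)**2 - 8/3*(-3)) - 6) - 7)*(-9) = (4*((-2 + 9 + 8) - 6) - 7)*(-9) = (4*(15 - 6) - 7)*(-9) = (4*9 - 7)*(-9) = (36 - 7)*(-9) = 29*(-9) = -261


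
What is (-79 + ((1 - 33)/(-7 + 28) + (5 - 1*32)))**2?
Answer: 5098564/441 ≈ 11561.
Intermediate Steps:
(-79 + ((1 - 33)/(-7 + 28) + (5 - 1*32)))**2 = (-79 + (-32/21 + (5 - 32)))**2 = (-79 + (-32*1/21 - 27))**2 = (-79 + (-32/21 - 27))**2 = (-79 - 599/21)**2 = (-2258/21)**2 = 5098564/441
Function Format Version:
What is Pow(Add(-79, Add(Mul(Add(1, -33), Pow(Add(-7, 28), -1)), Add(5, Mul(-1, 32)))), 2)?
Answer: Rational(5098564, 441) ≈ 11561.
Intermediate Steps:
Pow(Add(-79, Add(Mul(Add(1, -33), Pow(Add(-7, 28), -1)), Add(5, Mul(-1, 32)))), 2) = Pow(Add(-79, Add(Mul(-32, Pow(21, -1)), Add(5, -32))), 2) = Pow(Add(-79, Add(Mul(-32, Rational(1, 21)), -27)), 2) = Pow(Add(-79, Add(Rational(-32, 21), -27)), 2) = Pow(Add(-79, Rational(-599, 21)), 2) = Pow(Rational(-2258, 21), 2) = Rational(5098564, 441)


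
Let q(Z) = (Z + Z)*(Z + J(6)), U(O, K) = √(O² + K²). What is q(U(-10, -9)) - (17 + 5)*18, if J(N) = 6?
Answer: -34 + 12*√181 ≈ 127.44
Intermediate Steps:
U(O, K) = √(K² + O²)
q(Z) = 2*Z*(6 + Z) (q(Z) = (Z + Z)*(Z + 6) = (2*Z)*(6 + Z) = 2*Z*(6 + Z))
q(U(-10, -9)) - (17 + 5)*18 = 2*√((-9)² + (-10)²)*(6 + √((-9)² + (-10)²)) - (17 + 5)*18 = 2*√(81 + 100)*(6 + √(81 + 100)) - 22*18 = 2*√181*(6 + √181) - 1*396 = 2*√181*(6 + √181) - 396 = -396 + 2*√181*(6 + √181)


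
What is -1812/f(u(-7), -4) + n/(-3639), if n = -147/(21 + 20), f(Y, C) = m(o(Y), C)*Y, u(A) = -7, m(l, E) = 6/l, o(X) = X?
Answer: -15019317/49733 ≈ -302.00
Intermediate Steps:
f(Y, C) = 6 (f(Y, C) = (6/Y)*Y = 6)
n = -147/41 ≈ -3.5854
-1812/f(u(-7), -4) + n/(-3639) = -1812/6 - 147/41/(-3639) = -1812*⅙ - 147/41*(-1/3639) = -302 + 49/49733 = -15019317/49733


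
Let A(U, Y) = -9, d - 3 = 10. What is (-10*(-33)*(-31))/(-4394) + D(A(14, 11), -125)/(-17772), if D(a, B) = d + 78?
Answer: 90703853/39045084 ≈ 2.3231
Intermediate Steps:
d = 13 (d = 3 + 10 = 13)
D(a, B) = 91 (D(a, B) = 13 + 78 = 91)
(-10*(-33)*(-31))/(-4394) + D(A(14, 11), -125)/(-17772) = (-10*(-33)*(-31))/(-4394) + 91/(-17772) = (330*(-31))*(-1/4394) + 91*(-1/17772) = -10230*(-1/4394) - 91/17772 = 5115/2197 - 91/17772 = 90703853/39045084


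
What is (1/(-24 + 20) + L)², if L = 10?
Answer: 1521/16 ≈ 95.063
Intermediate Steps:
(1/(-24 + 20) + L)² = (1/(-24 + 20) + 10)² = (1/(-4) + 10)² = (-¼ + 10)² = (39/4)² = 1521/16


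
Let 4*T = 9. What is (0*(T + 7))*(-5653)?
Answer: 0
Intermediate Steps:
T = 9/4 (T = (1/4)*9 = 9/4 ≈ 2.2500)
(0*(T + 7))*(-5653) = (0*(9/4 + 7))*(-5653) = (0*(37/4))*(-5653) = 0*(-5653) = 0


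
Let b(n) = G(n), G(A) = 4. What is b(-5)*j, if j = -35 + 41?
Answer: 24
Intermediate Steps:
j = 6
b(n) = 4
b(-5)*j = 4*6 = 24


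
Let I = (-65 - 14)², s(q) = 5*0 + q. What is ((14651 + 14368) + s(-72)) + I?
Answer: 35188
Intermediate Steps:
s(q) = q (s(q) = 0 + q = q)
I = 6241 (I = (-79)² = 6241)
((14651 + 14368) + s(-72)) + I = ((14651 + 14368) - 72) + 6241 = (29019 - 72) + 6241 = 28947 + 6241 = 35188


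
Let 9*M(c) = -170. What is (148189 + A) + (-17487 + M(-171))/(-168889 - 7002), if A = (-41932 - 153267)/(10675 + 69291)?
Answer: 18758607878349323/126587697354 ≈ 1.4819e+5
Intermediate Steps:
M(c) = -170/9 (M(c) = (1/9)*(-170) = -170/9)
A = -195199/79966 ≈ -2.4410
(148189 + A) + (-17487 + M(-171))/(-168889 - 7002) = (148189 - 195199/79966) + (-17487 - 170/9)/(-168889 - 7002) = 11849886375/79966 - 157553/9/(-175891) = 11849886375/79966 - 157553/9*(-1/175891) = 11849886375/79966 + 157553/1583019 = 18758607878349323/126587697354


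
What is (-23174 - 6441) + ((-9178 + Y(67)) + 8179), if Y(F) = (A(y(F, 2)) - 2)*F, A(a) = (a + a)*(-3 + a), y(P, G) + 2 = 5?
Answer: -30748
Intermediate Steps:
y(P, G) = 3 (y(P, G) = -2 + 5 = 3)
A(a) = 2*a*(-3 + a) (A(a) = (2*a)*(-3 + a) = 2*a*(-3 + a))
Y(F) = -2*F (Y(F) = (2*3*(-3 + 3) - 2)*F = (2*3*0 - 2)*F = (0 - 2)*F = -2*F)
(-23174 - 6441) + ((-9178 + Y(67)) + 8179) = (-23174 - 6441) + ((-9178 - 2*67) + 8179) = -29615 + ((-9178 - 134) + 8179) = -29615 + (-9312 + 8179) = -29615 - 1133 = -30748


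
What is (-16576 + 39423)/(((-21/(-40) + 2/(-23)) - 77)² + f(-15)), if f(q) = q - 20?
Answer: 19337700800/4931746969 ≈ 3.9211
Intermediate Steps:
f(q) = -20 + q
(-16576 + 39423)/(((-21/(-40) + 2/(-23)) - 77)² + f(-15)) = (-16576 + 39423)/(((-21/(-40) + 2/(-23)) - 77)² + (-20 - 15)) = 22847/(((-21*(-1/40) + 2*(-1/23)) - 77)² - 35) = 22847/(((21/40 - 2/23) - 77)² - 35) = 22847/((403/920 - 77)² - 35) = 22847/((-70437/920)² - 35) = 22847/(4961370969/846400 - 35) = 22847/(4931746969/846400) = 22847*(846400/4931746969) = 19337700800/4931746969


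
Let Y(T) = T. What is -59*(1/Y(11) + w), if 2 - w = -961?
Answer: -625046/11 ≈ -56822.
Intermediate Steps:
w = 963 (w = 2 - 1*(-961) = 2 + 961 = 963)
-59*(1/Y(11) + w) = -59*(1/11 + 963) = -59*10594/11 = -625046/11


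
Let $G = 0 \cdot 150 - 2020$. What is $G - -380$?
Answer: $-1640$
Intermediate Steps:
$G = -2020$ ($G = 0 - 2020 = -2020$)
$G - -380 = -2020 - -380 = -2020 + 380 = -1640$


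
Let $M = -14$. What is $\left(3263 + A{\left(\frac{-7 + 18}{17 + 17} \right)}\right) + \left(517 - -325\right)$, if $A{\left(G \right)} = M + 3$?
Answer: $4094$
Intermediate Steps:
$A{\left(G \right)} = -11$ ($A{\left(G \right)} = -14 + 3 = -11$)
$\left(3263 + A{\left(\frac{-7 + 18}{17 + 17} \right)}\right) + \left(517 - -325\right) = \left(3263 - 11\right) + \left(517 - -325\right) = 3252 + \left(517 + 325\right) = 3252 + 842 = 4094$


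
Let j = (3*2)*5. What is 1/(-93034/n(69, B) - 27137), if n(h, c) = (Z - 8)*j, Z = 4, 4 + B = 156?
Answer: -60/1581703 ≈ -3.7934e-5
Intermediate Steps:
j = 30 (j = 6*5 = 30)
B = 152 (B = -4 + 156 = 152)
n(h, c) = -120 (n(h, c) = (4 - 8)*30 = -4*30 = -120)
1/(-93034/n(69, B) - 27137) = 1/(-93034/(-120) - 27137) = 1/(-93034*(-1/120) - 27137) = 1/(46517/60 - 27137) = 1/(-1581703/60) = -60/1581703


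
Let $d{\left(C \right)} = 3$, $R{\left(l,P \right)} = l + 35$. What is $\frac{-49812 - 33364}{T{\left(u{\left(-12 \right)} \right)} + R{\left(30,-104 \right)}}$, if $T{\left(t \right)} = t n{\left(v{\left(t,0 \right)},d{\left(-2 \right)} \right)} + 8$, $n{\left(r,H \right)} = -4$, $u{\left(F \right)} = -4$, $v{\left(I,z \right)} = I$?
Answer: $- \frac{83176}{89} \approx -934.56$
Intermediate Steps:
$R{\left(l,P \right)} = 35 + l$
$T{\left(t \right)} = 8 - 4 t$ ($T{\left(t \right)} = t \left(-4\right) + 8 = - 4 t + 8 = 8 - 4 t$)
$\frac{-49812 - 33364}{T{\left(u{\left(-12 \right)} \right)} + R{\left(30,-104 \right)}} = \frac{-49812 - 33364}{\left(8 - -16\right) + \left(35 + 30\right)} = - \frac{83176}{\left(8 + 16\right) + 65} = - \frac{83176}{24 + 65} = - \frac{83176}{89}$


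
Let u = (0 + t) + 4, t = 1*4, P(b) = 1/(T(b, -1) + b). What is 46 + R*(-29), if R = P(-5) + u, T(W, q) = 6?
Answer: -215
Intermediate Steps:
P(b) = 1/(6 + b)
t = 4
u = 8 (u = (0 + 4) + 4 = 4 + 4 = 8)
R = 9 (R = 1/(6 - 5) + 8 = 1/1 + 8 = 1 + 8 = 9)
46 + R*(-29) = 46 + 9*(-29) = 46 - 261 = -215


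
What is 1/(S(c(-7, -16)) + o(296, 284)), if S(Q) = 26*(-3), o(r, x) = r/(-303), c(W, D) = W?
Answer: -303/23930 ≈ -0.012662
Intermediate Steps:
o(r, x) = -r/303 (o(r, x) = r*(-1/303) = -r/303)
S(Q) = -78
1/(S(c(-7, -16)) + o(296, 284)) = 1/(-78 - 1/303*296) = 1/(-78 - 296/303) = 1/(-23930/303) = -303/23930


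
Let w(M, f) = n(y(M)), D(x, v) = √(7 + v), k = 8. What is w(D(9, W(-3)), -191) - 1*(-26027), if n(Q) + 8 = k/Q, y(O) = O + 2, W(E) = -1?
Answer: 26011 + 4*√6 ≈ 26021.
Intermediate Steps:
y(O) = 2 + O
n(Q) = -8 + 8/Q
w(M, f) = -8 + 8/(2 + M)
w(D(9, W(-3)), -191) - 1*(-26027) = 8*(-1 - √(7 - 1))/(2 + √(7 - 1)) - 1*(-26027) = 8*(-1 - √6)/(2 + √6) + 26027 = 26027 + 8*(-1 - √6)/(2 + √6)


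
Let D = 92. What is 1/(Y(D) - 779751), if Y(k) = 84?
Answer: -1/779667 ≈ -1.2826e-6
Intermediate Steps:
1/(Y(D) - 779751) = 1/(84 - 779751) = 1/(-779667) = -1/779667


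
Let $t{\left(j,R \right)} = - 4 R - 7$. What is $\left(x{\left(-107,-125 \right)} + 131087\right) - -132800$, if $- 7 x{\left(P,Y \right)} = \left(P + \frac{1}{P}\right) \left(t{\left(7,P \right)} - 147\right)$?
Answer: $\frac{200788663}{749} \approx 2.6808 \cdot 10^{5}$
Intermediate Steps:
$t{\left(j,R \right)} = -7 - 4 R$
$x{\left(P,Y \right)} = - \frac{\left(-154 - 4 P\right) \left(P + \frac{1}{P}\right)}{7}$ ($x{\left(P,Y \right)} = - \frac{\left(P + \frac{1}{P}\right) \left(\left(-7 - 4 P\right) - 147\right)}{7} = - \frac{\left(P + \frac{1}{P}\right) \left(-154 - 4 P\right)}{7} = - \frac{\left(-154 - 4 P\right) \left(P + \frac{1}{P}\right)}{7}$)
$\left(x{\left(-107,-125 \right)} + 131087\right) - -132800 = \left(\left(\frac{4}{7} + 22 \left(-107\right) + \frac{22}{-107} + \frac{4 \left(-107\right)^{2}}{7}\right) + 131087\right) - -132800 = \left(\left(\frac{4}{7} - 2354 + 22 \left(- \frac{1}{107}\right) + \frac{4}{7} \cdot 11449\right) + 131087\right) + 132800 = \left(\left(\frac{4}{7} - 2354 - \frac{22}{107} + \frac{45796}{7}\right) + 131087\right) + 132800 = \left(\frac{3137300}{749} + 131087\right) + 132800 = \frac{101321463}{749} + 132800 = \frac{200788663}{749}$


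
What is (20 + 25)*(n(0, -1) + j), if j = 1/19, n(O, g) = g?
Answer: -810/19 ≈ -42.632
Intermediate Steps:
j = 1/19 ≈ 0.052632
(20 + 25)*(n(0, -1) + j) = (20 + 25)*(-1 + 1/19) = 45*(-18/19) = -810/19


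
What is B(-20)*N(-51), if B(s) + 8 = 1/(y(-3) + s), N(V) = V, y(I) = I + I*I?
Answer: 5763/14 ≈ 411.64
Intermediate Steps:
y(I) = I + I²
B(s) = -8 + 1/(6 + s) (B(s) = -8 + 1/(-3*(1 - 3) + s) = -8 + 1/(-3*(-2) + s) = -8 + 1/(6 + s))
B(-20)*N(-51) = ((-47 - 8*(-20))/(6 - 20))*(-51) = ((-47 + 160)/(-14))*(-51) = -1/14*113*(-51) = -113/14*(-51) = 5763/14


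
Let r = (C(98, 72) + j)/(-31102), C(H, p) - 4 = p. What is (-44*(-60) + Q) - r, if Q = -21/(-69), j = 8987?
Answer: 1888939603/715346 ≈ 2640.6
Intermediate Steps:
C(H, p) = 4 + p
Q = 7/23 (Q = -21*(-1/69) = 7/23 ≈ 0.30435)
r = -9063/31102 (r = ((4 + 72) + 8987)/(-31102) = (76 + 8987)*(-1/31102) = 9063*(-1/31102) = -9063/31102 ≈ -0.29140)
(-44*(-60) + Q) - r = (-44*(-60) + 7/23) - 1*(-9063/31102) = (2640 + 7/23) + 9063/31102 = 60727/23 + 9063/31102 = 1888939603/715346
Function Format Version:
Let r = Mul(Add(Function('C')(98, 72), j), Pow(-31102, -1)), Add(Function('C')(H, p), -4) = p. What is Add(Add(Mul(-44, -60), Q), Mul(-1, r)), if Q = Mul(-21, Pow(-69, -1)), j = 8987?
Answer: Rational(1888939603, 715346) ≈ 2640.6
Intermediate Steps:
Function('C')(H, p) = Add(4, p)
Q = Rational(7, 23) (Q = Mul(-21, Rational(-1, 69)) = Rational(7, 23) ≈ 0.30435)
r = Rational(-9063, 31102) (r = Mul(Add(Add(4, 72), 8987), Pow(-31102, -1)) = Mul(Add(76, 8987), Rational(-1, 31102)) = Mul(9063, Rational(-1, 31102)) = Rational(-9063, 31102) ≈ -0.29140)
Add(Add(Mul(-44, -60), Q), Mul(-1, r)) = Add(Add(Mul(-44, -60), Rational(7, 23)), Mul(-1, Rational(-9063, 31102))) = Add(Add(2640, Rational(7, 23)), Rational(9063, 31102)) = Add(Rational(60727, 23), Rational(9063, 31102)) = Rational(1888939603, 715346)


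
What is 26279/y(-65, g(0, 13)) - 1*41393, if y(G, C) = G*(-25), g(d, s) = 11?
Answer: -67237346/1625 ≈ -41377.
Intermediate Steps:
y(G, C) = -25*G
26279/y(-65, g(0, 13)) - 1*41393 = 26279/((-25*(-65))) - 1*41393 = 26279/1625 - 41393 = -67237346/1625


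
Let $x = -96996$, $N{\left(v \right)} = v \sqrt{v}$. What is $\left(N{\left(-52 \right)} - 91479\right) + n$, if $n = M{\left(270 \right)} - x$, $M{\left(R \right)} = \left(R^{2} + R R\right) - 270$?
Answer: $151047 - 104 i \sqrt{13} \approx 1.5105 \cdot 10^{5} - 374.98 i$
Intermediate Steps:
$N{\left(v \right)} = v^{\frac{3}{2}}$
$M{\left(R \right)} = -270 + 2 R^{2}$ ($M{\left(R \right)} = \left(R^{2} + R^{2}\right) - 270 = 2 R^{2} - 270 = -270 + 2 R^{2}$)
$n = 242526$ ($n = \left(-270 + 2 \cdot 270^{2}\right) - -96996 = \left(-270 + 2 \cdot 72900\right) + 96996 = \left(-270 + 145800\right) + 96996 = 145530 + 96996 = 242526$)
$\left(N{\left(-52 \right)} - 91479\right) + n = \left(\left(-52\right)^{\frac{3}{2}} - 91479\right) + 242526 = \left(- 104 i \sqrt{13} - 91479\right) + 242526 = \left(-91479 - 104 i \sqrt{13}\right) + 242526 = 151047 - 104 i \sqrt{13}$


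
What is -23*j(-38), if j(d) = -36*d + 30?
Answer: -32154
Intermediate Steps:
j(d) = 30 - 36*d
-23*j(-38) = -23*(30 - 36*(-38)) = -23*(30 + 1368) = -23*1398 = -32154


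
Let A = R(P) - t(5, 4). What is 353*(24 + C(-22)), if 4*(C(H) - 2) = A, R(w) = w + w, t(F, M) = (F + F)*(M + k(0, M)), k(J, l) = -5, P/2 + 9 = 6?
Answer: 18003/2 ≈ 9001.5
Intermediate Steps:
P = -6 (P = -18 + 2*6 = -18 + 12 = -6)
t(F, M) = 2*F*(-5 + M) (t(F, M) = (F + F)*(M - 5) = (2*F)*(-5 + M) = 2*F*(-5 + M))
R(w) = 2*w
A = -2 (A = 2*(-6) - 2*5*(-5 + 4) = -12 - 2*5*(-1) = -12 - 1*(-10) = -12 + 10 = -2)
C(H) = 3/2 (C(H) = 2 + (¼)*(-2) = 2 - ½ = 3/2)
353*(24 + C(-22)) = 353*(24 + 3/2) = 353*(51/2) = 18003/2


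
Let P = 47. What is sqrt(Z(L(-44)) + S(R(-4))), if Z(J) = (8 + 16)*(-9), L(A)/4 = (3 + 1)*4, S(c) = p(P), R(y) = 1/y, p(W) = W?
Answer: 13*I ≈ 13.0*I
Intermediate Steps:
S(c) = 47
L(A) = 64 (L(A) = 4*((3 + 1)*4) = 4*(4*4) = 4*16 = 64)
Z(J) = -216 (Z(J) = 24*(-9) = -216)
sqrt(Z(L(-44)) + S(R(-4))) = sqrt(-216 + 47) = sqrt(-169) = 13*I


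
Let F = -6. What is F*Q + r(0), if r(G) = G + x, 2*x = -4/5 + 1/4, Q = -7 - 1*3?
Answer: 2389/40 ≈ 59.725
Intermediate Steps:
Q = -10 (Q = -7 - 3 = -10)
x = -11/40 (x = (-4/5 + 1/4)/2 = (1/2)*(-11/20) = -11/40 ≈ -0.27500)
r(G) = -11/40 + G (r(G) = G - 11/40 = -11/40 + G)
F*Q + r(0) = -6*(-10) + (-11/40 + 0) = 60 - 11/40 = 2389/40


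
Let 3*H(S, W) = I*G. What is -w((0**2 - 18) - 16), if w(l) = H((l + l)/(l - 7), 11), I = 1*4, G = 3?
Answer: -4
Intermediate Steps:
I = 4
H(S, W) = 4 (H(S, W) = (4*3)/3 = (1/3)*12 = 4)
w(l) = 4
-w((0**2 - 18) - 16) = -1*4 = -4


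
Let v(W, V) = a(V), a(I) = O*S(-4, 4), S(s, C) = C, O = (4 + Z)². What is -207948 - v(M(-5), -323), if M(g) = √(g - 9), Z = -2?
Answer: -207964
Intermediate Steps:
M(g) = √(-9 + g)
O = 4 (O = (4 - 2)² = 2² = 4)
a(I) = 16 (a(I) = 4*4 = 16)
v(W, V) = 16
-207948 - v(M(-5), -323) = -207948 - 1*16 = -207948 - 16 = -207964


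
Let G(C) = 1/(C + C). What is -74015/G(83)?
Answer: -12286490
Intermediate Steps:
G(C) = 1/(2*C)
-74015/G(83) = -74015/((1/2)/83) = -74015/((1/2)*(1/83)) = -74015/1/166 = -74015*166 = -12286490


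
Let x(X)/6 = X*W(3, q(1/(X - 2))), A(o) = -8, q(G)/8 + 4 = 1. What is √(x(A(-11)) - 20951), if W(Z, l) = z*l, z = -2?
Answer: I*√23255 ≈ 152.5*I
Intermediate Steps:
q(G) = -24 (q(G) = -32 + 8*1 = -32 + 8 = -24)
W(Z, l) = -2*l
x(X) = 288*X (x(X) = 6*(X*(-2*(-24))) = 6*(X*48) = 6*(48*X) = 288*X)
√(x(A(-11)) - 20951) = √(288*(-8) - 20951) = √(-2304 - 20951) = √(-23255) = I*√23255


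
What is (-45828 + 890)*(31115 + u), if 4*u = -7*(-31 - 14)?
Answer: -2803569475/2 ≈ -1.4018e+9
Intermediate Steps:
u = 315/4 (u = (-7*(-31 - 14))/4 = (-7*(-45))/4 = (¼)*315 = 315/4 ≈ 78.750)
(-45828 + 890)*(31115 + u) = (-45828 + 890)*(31115 + 315/4) = -44938*124775/4 = -2803569475/2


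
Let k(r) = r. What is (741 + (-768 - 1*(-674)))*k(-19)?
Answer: -12293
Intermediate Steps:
(741 + (-768 - 1*(-674)))*k(-19) = (741 + (-768 - 1*(-674)))*(-19) = (741 + (-768 + 674))*(-19) = (741 - 94)*(-19) = 647*(-19) = -12293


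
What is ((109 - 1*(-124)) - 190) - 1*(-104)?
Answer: 147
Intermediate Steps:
((109 - 1*(-124)) - 190) - 1*(-104) = ((109 + 124) - 190) + 104 = (233 - 190) + 104 = 43 + 104 = 147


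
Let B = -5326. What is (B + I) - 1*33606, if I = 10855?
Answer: -28077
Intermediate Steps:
(B + I) - 1*33606 = (-5326 + 10855) - 1*33606 = 5529 - 33606 = -28077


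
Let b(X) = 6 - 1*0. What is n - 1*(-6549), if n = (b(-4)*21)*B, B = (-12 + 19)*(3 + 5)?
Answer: 13605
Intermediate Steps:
B = 56 (B = 7*8 = 56)
b(X) = 6 (b(X) = 6 + 0 = 6)
n = 7056 (n = (6*21)*56 = 126*56 = 7056)
n - 1*(-6549) = 7056 - 1*(-6549) = 7056 + 6549 = 13605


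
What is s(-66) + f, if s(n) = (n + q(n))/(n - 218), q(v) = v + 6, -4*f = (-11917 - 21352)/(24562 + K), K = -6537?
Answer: 44983/49700 ≈ 0.90509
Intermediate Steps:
f = 323/700 (f = -(-11917 - 21352)/(4*(24562 - 6537)) = -(-33269)/(4*18025) = -¼*(-323/175) = 323/700 ≈ 0.46143)
q(v) = 6 + v
s(n) = (6 + 2*n)/(-218 + n) (s(n) = (n + (6 + n))/(n - 218) = (6 + 2*n)/(-218 + n))
s(-66) + f = 2*(3 - 66)/(-218 - 66) + 323/700 = 2*(-63)/(-284) + 323/700 = 2*(-1/284)*(-63) + 323/700 = 63/142 + 323/700 = 44983/49700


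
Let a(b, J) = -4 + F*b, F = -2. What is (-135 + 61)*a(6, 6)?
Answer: 1184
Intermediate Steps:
a(b, J) = -4 - 2*b
(-135 + 61)*a(6, 6) = (-135 + 61)*(-4 - 2*6) = -74*(-4 - 12) = -74*(-16) = 1184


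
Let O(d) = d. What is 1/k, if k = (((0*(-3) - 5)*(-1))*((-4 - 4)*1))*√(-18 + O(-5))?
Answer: I*√23/920 ≈ 0.0052129*I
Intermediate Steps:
k = -40*I*√23 (k = (((0*(-3) - 5)*(-1))*((-4 - 4)*1))*√(-18 - 5) = (((0 - 5)*(-1))*(-8*1))*√(-23) = (-5*(-1)*(-8))*(I*√23) = (5*(-8))*(I*√23) = -40*I*√23 ≈ -191.83*I)
1/k = 1/(-40*I*√23) = I*√23/920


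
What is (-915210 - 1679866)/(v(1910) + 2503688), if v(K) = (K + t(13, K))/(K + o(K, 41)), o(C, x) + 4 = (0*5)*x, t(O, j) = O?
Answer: -4946214856/4772031251 ≈ -1.0365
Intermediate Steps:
o(C, x) = -4 (o(C, x) = -4 + (0*5)*x = -4 + 0*x = -4 + 0 = -4)
v(K) = (13 + K)/(-4 + K) (v(K) = (K + 13)/(K - 4) = (13 + K)/(-4 + K))
(-915210 - 1679866)/(v(1910) + 2503688) = (-915210 - 1679866)/((13 + 1910)/(-4 + 1910) + 2503688) = -2595076/(1923/1906 + 2503688) = -2595076/4772031251/1906 = -2595076*1906/4772031251 = -4946214856/4772031251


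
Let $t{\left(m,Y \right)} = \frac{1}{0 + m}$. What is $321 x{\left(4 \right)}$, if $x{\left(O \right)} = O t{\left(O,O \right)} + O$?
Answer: $1605$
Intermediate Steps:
$t{\left(m,Y \right)} = \frac{1}{m}$
$x{\left(O \right)} = 1 + O$ ($x{\left(O \right)} = \frac{O}{O} + O = 1 + O$)
$321 x{\left(4 \right)} = 321 \left(1 + 4\right) = 321 \cdot 5 = 1605$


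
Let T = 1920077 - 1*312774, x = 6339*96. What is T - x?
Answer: 998759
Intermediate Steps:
x = 608544
T = 1607303 (T = 1920077 - 312774 = 1607303)
T - x = 1607303 - 1*608544 = 1607303 - 608544 = 998759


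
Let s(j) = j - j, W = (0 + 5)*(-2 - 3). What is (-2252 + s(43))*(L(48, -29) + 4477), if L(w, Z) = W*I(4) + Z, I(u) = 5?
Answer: -9735396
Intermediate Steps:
W = -25 (W = 5*(-5) = -25)
s(j) = 0
L(w, Z) = -125 + Z (L(w, Z) = -25*5 + Z = -125 + Z)
(-2252 + s(43))*(L(48, -29) + 4477) = (-2252 + 0)*((-125 - 29) + 4477) = -2252*(-154 + 4477) = -2252*4323 = -9735396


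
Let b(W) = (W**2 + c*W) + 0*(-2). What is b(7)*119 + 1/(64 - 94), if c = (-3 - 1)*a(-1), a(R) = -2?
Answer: 374849/30 ≈ 12495.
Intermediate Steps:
c = 8 (c = (-3 - 1)*(-2) = -4*(-2) = 8)
b(W) = W**2 + 8*W (b(W) = (W**2 + 8*W) + 0*(-2) = (W**2 + 8*W) + 0 = W**2 + 8*W)
b(7)*119 + 1/(64 - 94) = (7*(8 + 7))*119 + 1/(64 - 94) = (7*15)*119 + 1/(-30) = 105*119 - 1/30 = 12495 - 1/30 = 374849/30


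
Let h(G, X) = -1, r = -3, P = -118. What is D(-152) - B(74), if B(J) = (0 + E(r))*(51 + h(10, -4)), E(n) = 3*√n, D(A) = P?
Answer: -118 - 150*I*√3 ≈ -118.0 - 259.81*I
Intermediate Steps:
D(A) = -118
B(J) = 150*I*√3 (B(J) = (0 + 3*√(-3))*(51 - 1) = (0 + 3*(I*√3))*50 = (0 + 3*I*√3)*50 = (3*I*√3)*50 = 150*I*√3)
D(-152) - B(74) = -118 - 150*I*√3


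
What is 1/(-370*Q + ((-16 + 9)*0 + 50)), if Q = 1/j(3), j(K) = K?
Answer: -3/220 ≈ -0.013636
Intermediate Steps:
Q = 1/3 ≈ 0.33333
1/(-370*Q + ((-16 + 9)*0 + 50)) = 1/(-370*1/3 + ((-16 + 9)*0 + 50)) = 1/(-370/3 + (-7*0 + 50)) = 1/(-370/3 + (0 + 50)) = 1/(-370/3 + 50) = 1/(-220/3) = -3/220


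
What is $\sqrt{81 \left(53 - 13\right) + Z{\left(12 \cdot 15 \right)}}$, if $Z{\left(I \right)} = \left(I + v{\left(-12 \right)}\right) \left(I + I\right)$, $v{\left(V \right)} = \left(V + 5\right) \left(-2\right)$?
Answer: $6 \sqrt{2030} \approx 270.33$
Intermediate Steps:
$v{\left(V \right)} = -10 - 2 V$ ($v{\left(V \right)} = \left(5 + V\right) \left(-2\right) = -10 - 2 V$)
$Z{\left(I \right)} = 2 I \left(14 + I\right)$ ($Z{\left(I \right)} = \left(I - -14\right) \left(I + I\right) = \left(I + \left(-10 + 24\right)\right) 2 I = \left(I + 14\right) 2 I = \left(14 + I\right) 2 I = 2 I \left(14 + I\right)$)
$\sqrt{81 \left(53 - 13\right) + Z{\left(12 \cdot 15 \right)}} = \sqrt{81 \left(53 - 13\right) + 2 \cdot 12 \cdot 15 \left(14 + 12 \cdot 15\right)} = \sqrt{81 \cdot 40 + 2 \cdot 180 \left(14 + 180\right)} = \sqrt{3240 + 2 \cdot 180 \cdot 194} = \sqrt{3240 + 69840} = \sqrt{73080} = 6 \sqrt{2030}$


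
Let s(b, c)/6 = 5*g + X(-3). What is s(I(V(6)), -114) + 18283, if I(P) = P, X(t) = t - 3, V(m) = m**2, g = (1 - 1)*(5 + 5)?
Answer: 18247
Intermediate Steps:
g = 0 (g = 0*10 = 0)
X(t) = -3 + t
s(b, c) = -36 (s(b, c) = 6*(5*0 + (-3 - 3)) = 6*(0 - 6) = 6*(-6) = -36)
s(I(V(6)), -114) + 18283 = -36 + 18283 = 18247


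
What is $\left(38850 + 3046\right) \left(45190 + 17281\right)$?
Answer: $2617285016$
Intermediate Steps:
$\left(38850 + 3046\right) \left(45190 + 17281\right) = 41896 \cdot 62471 = 2617285016$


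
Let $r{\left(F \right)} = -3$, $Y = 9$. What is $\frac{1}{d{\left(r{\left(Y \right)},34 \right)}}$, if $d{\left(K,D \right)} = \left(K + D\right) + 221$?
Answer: $\frac{1}{252} \approx 0.0039683$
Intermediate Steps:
$d{\left(K,D \right)} = 221 + D + K$ ($d{\left(K,D \right)} = \left(D + K\right) + 221 = 221 + D + K$)
$\frac{1}{d{\left(r{\left(Y \right)},34 \right)}} = \frac{1}{221 + 34 - 3} = \frac{1}{252}$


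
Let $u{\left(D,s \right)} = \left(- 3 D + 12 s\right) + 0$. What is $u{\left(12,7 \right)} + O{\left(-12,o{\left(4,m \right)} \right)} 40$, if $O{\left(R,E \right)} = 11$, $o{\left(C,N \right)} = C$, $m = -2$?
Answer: $488$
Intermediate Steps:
$u{\left(D,s \right)} = - 3 D + 12 s$
$u{\left(12,7 \right)} + O{\left(-12,o{\left(4,m \right)} \right)} 40 = \left(\left(-3\right) 12 + 12 \cdot 7\right) + 11 \cdot 40 = \left(-36 + 84\right) + 440 = 48 + 440 = 488$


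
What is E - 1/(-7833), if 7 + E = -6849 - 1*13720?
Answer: -161171807/7833 ≈ -20576.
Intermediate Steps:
E = -20576 (E = -7 + (-6849 - 1*13720) = -7 + (-6849 - 13720) = -7 - 20569 = -20576)
E - 1/(-7833) = -20576 - 1/(-7833) = -20576 - 1*(-1/7833) = -20576 + 1/7833 = -161171807/7833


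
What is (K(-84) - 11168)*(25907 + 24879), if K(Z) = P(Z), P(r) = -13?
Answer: -567838266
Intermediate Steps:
K(Z) = -13
(K(-84) - 11168)*(25907 + 24879) = (-13 - 11168)*(25907 + 24879) = -11181*50786 = -567838266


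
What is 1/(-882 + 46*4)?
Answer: -1/698 ≈ -0.0014327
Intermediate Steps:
1/(-882 + 46*4) = 1/(-882 + 184) = 1/(-698) = -1/698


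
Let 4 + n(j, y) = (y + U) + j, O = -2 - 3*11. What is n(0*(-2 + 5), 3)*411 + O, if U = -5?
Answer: -2501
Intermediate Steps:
O = -35 (O = -2 - 33 = -35)
n(j, y) = -9 + j + y (n(j, y) = -4 + ((y - 5) + j) = -4 + ((-5 + y) + j) = -4 + (-5 + j + y) = -9 + j + y)
n(0*(-2 + 5), 3)*411 + O = (-9 + 0*(-2 + 5) + 3)*411 - 35 = (-9 + 0*3 + 3)*411 - 35 = (-9 + 0 + 3)*411 - 35 = -6*411 - 35 = -2466 - 35 = -2501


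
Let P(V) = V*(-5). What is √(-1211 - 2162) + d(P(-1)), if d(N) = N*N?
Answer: 25 + I*√3373 ≈ 25.0 + 58.078*I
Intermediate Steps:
P(V) = -5*V
d(N) = N²
√(-1211 - 2162) + d(P(-1)) = √(-1211 - 2162) + (-5*(-1))² = √(-3373) + 5² = I*√3373 + 25 = 25 + I*√3373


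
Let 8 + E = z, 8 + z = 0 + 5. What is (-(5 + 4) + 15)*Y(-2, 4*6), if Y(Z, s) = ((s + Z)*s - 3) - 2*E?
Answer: 3282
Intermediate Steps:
z = -3 (z = -8 + (0 + 5) = -8 + 5 = -3)
E = -11 (E = -8 - 3 = -11)
Y(Z, s) = 19 + s*(Z + s) (Y(Z, s) = ((s + Z)*s - 3) - 2*(-11) = ((Z + s)*s - 3) + 22 = (s*(Z + s) - 3) + 22 = (-3 + s*(Z + s)) + 22 = 19 + s*(Z + s))
(-(5 + 4) + 15)*Y(-2, 4*6) = (-(5 + 4) + 15)*(19 + (4*6)**2 - 8*6) = (-1*9 + 15)*(19 + 24**2 - 2*24) = (-9 + 15)*(19 + 576 - 48) = 6*547 = 3282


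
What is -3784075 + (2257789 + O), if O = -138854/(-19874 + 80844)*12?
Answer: -46529661834/30485 ≈ -1.5263e+6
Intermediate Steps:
O = -833124/30485 (O = -138854/60970*12 = -138854*1/60970*12 = -69427/30485*12 = -833124/30485 ≈ -27.329)
-3784075 + (2257789 + O) = -3784075 + (2257789 - 833124/30485) = -3784075 + 68827864541/30485 = -46529661834/30485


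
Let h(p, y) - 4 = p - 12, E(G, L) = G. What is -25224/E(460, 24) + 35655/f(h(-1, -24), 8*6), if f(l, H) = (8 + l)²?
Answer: 4094019/115 ≈ 35600.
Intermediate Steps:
h(p, y) = -8 + p (h(p, y) = 4 + (p - 12) = 4 + (-12 + p) = -8 + p)
-25224/E(460, 24) + 35655/f(h(-1, -24), 8*6) = -25224/460 + 35655/((8 + (-8 - 1))²) = -25224*1/460 + 35655/((8 - 9)²) = -6306/115 + 35655/((-1)²) = -6306/115 + 35655/1 = -6306/115 + 35655*1 = -6306/115 + 35655 = 4094019/115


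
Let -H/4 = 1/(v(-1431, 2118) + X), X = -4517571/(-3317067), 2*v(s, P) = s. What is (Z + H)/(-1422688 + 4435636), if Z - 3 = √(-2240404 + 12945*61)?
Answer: 527392583/528681732807140 + I*√1450759/3012948 ≈ 9.9756e-7 + 0.00039977*I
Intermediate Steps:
v(s, P) = s/2
X = 1505857/1105689 (X = -4517571*(-1/3317067) = 1505857/1105689 ≈ 1.3619)
H = 8845512/1579229245 (H = -4/((½)*(-1431) + 1505857/1105689) = -4/(-1431/2 + 1505857/1105689) = -4/(-1579229245/2211378) = -4*(-2211378/1579229245) = 8845512/1579229245 ≈ 0.0056012)
Z = 3 + I*√1450759 (Z = 3 + √(-2240404 + 12945*61) = 3 + √(-2240404 + 789645) = 3 + √(-1450759) = 3 + I*√1450759 ≈ 3.0 + 1204.5*I)
(Z + H)/(-1422688 + 4435636) = ((3 + I*√1450759) + 8845512/1579229245)/(-1422688 + 4435636) = (4746533247/1579229245 + I*√1450759)/3012948 = (4746533247/1579229245 + I*√1450759)*(1/3012948) = 527392583/528681732807140 + I*√1450759/3012948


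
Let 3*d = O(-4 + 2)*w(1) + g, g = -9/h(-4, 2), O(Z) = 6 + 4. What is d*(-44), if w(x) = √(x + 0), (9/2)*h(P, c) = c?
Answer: 451/3 ≈ 150.33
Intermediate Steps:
O(Z) = 10
h(P, c) = 2*c/9
w(x) = √x
g = -81/4 (g = -9/((2/9)*2) = -9/4/9 = -9*9/4 = -81/4 ≈ -20.250)
d = -41/12 (d = (10*√1 - 81/4)/3 = (10*1 - 81/4)/3 = (10 - 81/4)/3 = (⅓)*(-41/4) = -41/12 ≈ -3.4167)
d*(-44) = -41/12*(-44) = 451/3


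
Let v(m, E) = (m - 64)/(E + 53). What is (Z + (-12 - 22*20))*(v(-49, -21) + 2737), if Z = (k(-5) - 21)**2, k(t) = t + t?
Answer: 44522739/32 ≈ 1.3913e+6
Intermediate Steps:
k(t) = 2*t
v(m, E) = (-64 + m)/(53 + E)
Z = 961 (Z = (2*(-5) - 21)**2 = (-10 - 21)**2 = (-31)**2 = 961)
(Z + (-12 - 22*20))*(v(-49, -21) + 2737) = (961 + (-12 - 22*20))*((-64 - 49)/(53 - 21) + 2737) = (961 + (-12 - 440))*(-113/32 + 2737) = (961 - 452)*((1/32)*(-113) + 2737) = 509*(-113/32 + 2737) = 509*(87471/32) = 44522739/32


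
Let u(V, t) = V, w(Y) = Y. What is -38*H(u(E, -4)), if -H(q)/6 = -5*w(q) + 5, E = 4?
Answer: -3420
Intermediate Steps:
H(q) = -30 + 30*q (H(q) = -6*(-5*q + 5) = -6*(5 - 5*q) = -30 + 30*q)
-38*H(u(E, -4)) = -38*(-30 + 30*4) = -38*(-30 + 120) = -38*90 = -3420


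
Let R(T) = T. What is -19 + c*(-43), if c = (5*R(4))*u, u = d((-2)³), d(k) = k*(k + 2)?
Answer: -41299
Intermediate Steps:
d(k) = k*(2 + k)
u = 48 (u = (-2)³*(2 + (-2)³) = -8*(2 - 8) = -8*(-6) = 48)
c = 960 (c = (5*4)*48 = 20*48 = 960)
-19 + c*(-43) = -19 + 960*(-43) = -19 - 41280 = -41299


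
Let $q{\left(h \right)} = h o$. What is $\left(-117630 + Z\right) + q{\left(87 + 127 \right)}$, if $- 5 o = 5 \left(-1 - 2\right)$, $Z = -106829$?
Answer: $-223817$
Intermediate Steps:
$o = 3$ ($o = - \frac{5 \left(-1 - 2\right)}{5} = - \frac{5 \left(-3\right)}{5} = \left(- \frac{1}{5}\right) \left(-15\right) = 3$)
$q{\left(h \right)} = 3 h$ ($q{\left(h \right)} = h 3 = 3 h$)
$\left(-117630 + Z\right) + q{\left(87 + 127 \right)} = \left(-117630 - 106829\right) + 3 \left(87 + 127\right) = -224459 + 3 \cdot 214 = -224459 + 642 = -223817$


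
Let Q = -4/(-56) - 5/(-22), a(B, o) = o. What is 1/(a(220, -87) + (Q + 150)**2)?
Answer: 5929/133418506 ≈ 4.4439e-5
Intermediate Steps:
Q = 23/77 (Q = -4*(-1/56) - 5*(-1/22) = 1/14 + 5/22 = 23/77 ≈ 0.29870)
1/(a(220, -87) + (Q + 150)**2) = 1/(-87 + (23/77 + 150)**2) = 1/(-87 + (11573/77)**2) = 1/(-87 + 133934329/5929) = 1/(133418506/5929) = 5929/133418506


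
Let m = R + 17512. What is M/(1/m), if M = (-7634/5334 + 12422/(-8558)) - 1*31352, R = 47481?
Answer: -23256109658178088/11412093 ≈ -2.0378e+9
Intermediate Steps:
m = 64993 (m = 47481 + 17512 = 64993)
M = -357824837416/11412093 (M = (-7634*1/5334 + 12422*(-1/8558)) - 31352 = (-3817/2667 - 6211/4279) - 31352 = -32897680/11412093 - 31352 = -357824837416/11412093 ≈ -31355.)
M/(1/m) = -357824837416/(11412093*(1/64993)) = -357824837416/(11412093*1/64993) = -357824837416/11412093*64993 = -23256109658178088/11412093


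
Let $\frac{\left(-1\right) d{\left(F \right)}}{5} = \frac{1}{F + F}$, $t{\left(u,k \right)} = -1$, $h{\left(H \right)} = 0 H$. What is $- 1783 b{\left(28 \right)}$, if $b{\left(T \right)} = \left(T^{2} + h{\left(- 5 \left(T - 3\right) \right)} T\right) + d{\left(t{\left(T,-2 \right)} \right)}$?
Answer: $- \frac{2804659}{2} \approx -1.4023 \cdot 10^{6}$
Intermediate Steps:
$h{\left(H \right)} = 0$
$d{\left(F \right)} = - \frac{5}{2 F}$ ($d{\left(F \right)} = - \frac{5}{F + F} = - \frac{5}{2 F}$)
$b{\left(T \right)} = \frac{5}{2} + T^{2}$ ($b{\left(T \right)} = \left(T^{2} + 0 T\right) - \frac{5}{2 \left(-1\right)} = \left(T^{2} + 0\right) - - \frac{5}{2} = T^{2} + \frac{5}{2} = \frac{5}{2} + T^{2}$)
$- 1783 b{\left(28 \right)} = - 1783 \left(\frac{5}{2} + 28^{2}\right) = - 1783 \left(\frac{5}{2} + 784\right) = \left(-1783\right) \frac{1573}{2} = - \frac{2804659}{2}$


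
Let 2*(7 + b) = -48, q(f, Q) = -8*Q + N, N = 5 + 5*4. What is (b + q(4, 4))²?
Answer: 1444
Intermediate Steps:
N = 25 (N = 5 + 20 = 25)
q(f, Q) = 25 - 8*Q (q(f, Q) = -8*Q + 25 = 25 - 8*Q)
b = -31 (b = -7 + (½)*(-48) = -7 - 24 = -31)
(b + q(4, 4))² = (-31 + (25 - 8*4))² = (-31 + (25 - 32))² = (-31 - 7)² = (-38)² = 1444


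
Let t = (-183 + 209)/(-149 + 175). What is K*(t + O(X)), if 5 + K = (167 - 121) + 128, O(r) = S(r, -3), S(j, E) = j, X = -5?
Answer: -676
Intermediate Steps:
O(r) = r
K = 169 (K = -5 + ((167 - 121) + 128) = -5 + (46 + 128) = -5 + 174 = 169)
t = 1 (t = 26/26 = 26*(1/26) = 1)
K*(t + O(X)) = 169*(1 - 5) = 169*(-4) = -676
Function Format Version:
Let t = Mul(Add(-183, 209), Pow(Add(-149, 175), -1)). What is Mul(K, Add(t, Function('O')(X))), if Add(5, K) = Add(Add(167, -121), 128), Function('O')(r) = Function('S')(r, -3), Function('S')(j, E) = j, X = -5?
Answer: -676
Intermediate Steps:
Function('O')(r) = r
K = 169 (K = Add(-5, Add(Add(167, -121), 128)) = Add(-5, Add(46, 128)) = Add(-5, 174) = 169)
t = 1 (t = Mul(26, Pow(26, -1)) = Mul(26, Rational(1, 26)) = 1)
Mul(K, Add(t, Function('O')(X))) = Mul(169, Add(1, -5)) = Mul(169, -4) = -676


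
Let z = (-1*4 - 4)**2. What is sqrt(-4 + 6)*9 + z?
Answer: 64 + 9*sqrt(2) ≈ 76.728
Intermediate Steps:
z = 64 (z = (-4 - 4)**2 = (-8)**2 = 64)
sqrt(-4 + 6)*9 + z = sqrt(-4 + 6)*9 + 64 = sqrt(2)*9 + 64 = 9*sqrt(2) + 64 = 64 + 9*sqrt(2)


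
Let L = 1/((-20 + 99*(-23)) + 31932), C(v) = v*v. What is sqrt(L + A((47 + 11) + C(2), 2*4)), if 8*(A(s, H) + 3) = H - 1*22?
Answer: I*sqrt(16686312735)/59270 ≈ 2.1794*I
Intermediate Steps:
C(v) = v**2
A(s, H) = -23/4 + H/8 (A(s, H) = -3 + (H - 1*22)/8 = -3 + (H - 22)/8 = -3 + (-22 + H)/8 = -3 + (-11/4 + H/8) = -23/4 + H/8)
L = 1/29635 (L = 1/((-20 - 2277) + 31932) = 1/(-2297 + 31932) = 1/29635 ≈ 3.3744e-5)
sqrt(L + A((47 + 11) + C(2), 2*4)) = sqrt(1/29635 + (-23/4 + (2*4)/8)) = sqrt(1/29635 + (-23/4 + (1/8)*8)) = sqrt(1/29635 + (-23/4 + 1)) = sqrt(1/29635 - 19/4) = sqrt(-563061/118540) = I*sqrt(16686312735)/59270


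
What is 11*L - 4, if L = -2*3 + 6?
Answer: -4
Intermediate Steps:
L = 0 (L = -6 + 6 = 0)
11*L - 4 = 11*0 - 4 = 0 - 4 = -4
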